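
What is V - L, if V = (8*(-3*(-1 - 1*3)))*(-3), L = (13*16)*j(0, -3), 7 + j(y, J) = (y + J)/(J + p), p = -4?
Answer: 7552/7 ≈ 1078.9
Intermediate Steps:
j(y, J) = -7 + (J + y)/(-4 + J) (j(y, J) = -7 + (y + J)/(J - 4) = -7 + (J + y)/(-4 + J))
L = -9568/7 (L = (13*16)*((28 + 0 - 6*(-3))/(-4 - 3)) = 208*((28 + 0 + 18)/(-7)) = 208*(-⅐*46) = 208*(-46/7) = -9568/7 ≈ -1366.9)
V = -288 (V = (8*(-3*(-1 - 3)))*(-3) = (8*(-3*(-4)))*(-3) = (8*12)*(-3) = 96*(-3) = -288)
V - L = -288 - 1*(-9568/7) = -288 + 9568/7 = 7552/7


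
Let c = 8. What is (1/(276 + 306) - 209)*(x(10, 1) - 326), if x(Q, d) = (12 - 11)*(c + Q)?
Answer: 18732098/291 ≈ 64372.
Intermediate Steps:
x(Q, d) = 8 + Q (x(Q, d) = (12 - 11)*(8 + Q) = 1*(8 + Q) = 8 + Q)
(1/(276 + 306) - 209)*(x(10, 1) - 326) = (1/(276 + 306) - 209)*((8 + 10) - 326) = (1/582 - 209)*(18 - 326) = (1/582 - 209)*(-308) = -121637/582*(-308) = 18732098/291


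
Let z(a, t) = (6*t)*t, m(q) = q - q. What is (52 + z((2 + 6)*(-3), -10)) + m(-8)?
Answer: 652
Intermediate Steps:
m(q) = 0
z(a, t) = 6*t**2
(52 + z((2 + 6)*(-3), -10)) + m(-8) = (52 + 6*(-10)**2) + 0 = (52 + 6*100) + 0 = (52 + 600) + 0 = 652 + 0 = 652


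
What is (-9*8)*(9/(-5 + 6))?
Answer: -648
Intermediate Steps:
(-9*8)*(9/(-5 + 6)) = -648/1 = -648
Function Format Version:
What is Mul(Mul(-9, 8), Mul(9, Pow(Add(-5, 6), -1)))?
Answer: -648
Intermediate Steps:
Mul(Mul(-9, 8), Mul(9, Pow(Add(-5, 6), -1))) = Mul(-72, Mul(9, Pow(1, -1))) = Mul(-72, Mul(9, 1)) = Mul(-72, 9) = -648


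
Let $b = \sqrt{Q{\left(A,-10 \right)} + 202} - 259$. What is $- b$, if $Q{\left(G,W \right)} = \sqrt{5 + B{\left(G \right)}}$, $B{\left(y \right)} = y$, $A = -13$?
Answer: $259 - \sqrt{202 + 2 i \sqrt{2}} \approx 244.79 - 0.099501 i$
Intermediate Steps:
$Q{\left(G,W \right)} = \sqrt{5 + G}$
$b = -259 + \sqrt{202 + 2 i \sqrt{2}}$ ($b = \sqrt{\sqrt{5 - 13} + 202} - 259 = \sqrt{\sqrt{-8} + 202} - 259 = \sqrt{2 i \sqrt{2} + 202} - 259 = \sqrt{202 + 2 i \sqrt{2}} - 259 = -259 + \sqrt{202 + 2 i \sqrt{2}} \approx -244.79 + 0.099501 i$)
$- b = - (-259 + \sqrt{202 + 2 i \sqrt{2}}) = 259 - \sqrt{202 + 2 i \sqrt{2}}$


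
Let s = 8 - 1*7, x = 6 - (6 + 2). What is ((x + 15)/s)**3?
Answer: 2197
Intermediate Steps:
x = -2 (x = 6 - 1*8 = 6 - 8 = -2)
s = 1 (s = 8 - 7 = 1)
((x + 15)/s)**3 = ((-2 + 15)/1)**3 = (13*1)**3 = 13**3 = 2197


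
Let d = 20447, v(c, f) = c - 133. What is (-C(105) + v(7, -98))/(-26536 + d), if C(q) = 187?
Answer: 313/6089 ≈ 0.051404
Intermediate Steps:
v(c, f) = -133 + c
(-C(105) + v(7, -98))/(-26536 + d) = (-1*187 + (-133 + 7))/(-26536 + 20447) = (-187 - 126)/(-6089) = -313*(-1/6089) = 313/6089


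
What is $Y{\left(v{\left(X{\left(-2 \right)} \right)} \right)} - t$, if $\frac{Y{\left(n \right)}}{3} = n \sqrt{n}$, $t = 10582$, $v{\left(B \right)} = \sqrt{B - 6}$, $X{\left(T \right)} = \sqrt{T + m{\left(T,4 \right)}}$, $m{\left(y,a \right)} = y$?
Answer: $-10582 + 3 \left(-6 + 2 i\right)^{\frac{3}{4}} \approx -10588.0 + 10.237 i$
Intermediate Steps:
$X{\left(T \right)} = \sqrt{2} \sqrt{T}$ ($X{\left(T \right)} = \sqrt{T + T} = \sqrt{2 T} = \sqrt{2} \sqrt{T}$)
$v{\left(B \right)} = \sqrt{-6 + B}$
$Y{\left(n \right)} = 3 n^{\frac{3}{2}}$ ($Y{\left(n \right)} = 3 n \sqrt{n} = 3 n^{\frac{3}{2}}$)
$Y{\left(v{\left(X{\left(-2 \right)} \right)} \right)} - t = 3 \left(\sqrt{-6 + \sqrt{2} \sqrt{-2}}\right)^{\frac{3}{2}} - 10582 = 3 \left(\sqrt{-6 + \sqrt{2} i \sqrt{2}}\right)^{\frac{3}{2}} - 10582 = 3 \left(\sqrt{-6 + 2 i}\right)^{\frac{3}{2}} - 10582 = 3 \left(-6 + 2 i\right)^{\frac{3}{4}} - 10582 = -10582 + 3 \left(-6 + 2 i\right)^{\frac{3}{4}}$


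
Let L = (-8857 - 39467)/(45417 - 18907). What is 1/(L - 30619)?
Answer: -13255/405879007 ≈ -3.2658e-5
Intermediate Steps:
L = -24162/13255 (L = -48324/26510 = -48324*1/26510 = -24162/13255 ≈ -1.8229)
1/(L - 30619) = 1/(-24162/13255 - 30619) = 1/(-405879007/13255) = -13255/405879007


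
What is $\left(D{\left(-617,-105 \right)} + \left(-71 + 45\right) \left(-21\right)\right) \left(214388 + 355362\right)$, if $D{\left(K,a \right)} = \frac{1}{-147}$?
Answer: $\frac{45728704750}{147} \approx 3.1108 \cdot 10^{8}$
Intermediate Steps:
$D{\left(K,a \right)} = - \frac{1}{147}$
$\left(D{\left(-617,-105 \right)} + \left(-71 + 45\right) \left(-21\right)\right) \left(214388 + 355362\right) = \left(- \frac{1}{147} + \left(-71 + 45\right) \left(-21\right)\right) \left(214388 + 355362\right) = \left(- \frac{1}{147} - -546\right) 569750 = \left(- \frac{1}{147} + 546\right) 569750 = \frac{80261}{147} \cdot 569750 = \frac{45728704750}{147}$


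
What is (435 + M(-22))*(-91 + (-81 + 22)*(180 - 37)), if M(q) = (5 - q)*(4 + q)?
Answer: 434928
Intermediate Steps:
M(q) = (4 + q)*(5 - q)
(435 + M(-22))*(-91 + (-81 + 22)*(180 - 37)) = (435 + (20 - 22 - 1*(-22)²))*(-91 + (-81 + 22)*(180 - 37)) = (435 + (20 - 22 - 1*484))*(-91 - 59*143) = (435 + (20 - 22 - 484))*(-91 - 8437) = (435 - 486)*(-8528) = -51*(-8528) = 434928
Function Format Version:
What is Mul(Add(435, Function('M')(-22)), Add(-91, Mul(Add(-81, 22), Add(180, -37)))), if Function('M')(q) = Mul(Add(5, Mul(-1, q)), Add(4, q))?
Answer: 434928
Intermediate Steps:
Function('M')(q) = Mul(Add(4, q), Add(5, Mul(-1, q)))
Mul(Add(435, Function('M')(-22)), Add(-91, Mul(Add(-81, 22), Add(180, -37)))) = Mul(Add(435, Add(20, -22, Mul(-1, Pow(-22, 2)))), Add(-91, Mul(Add(-81, 22), Add(180, -37)))) = Mul(Add(435, Add(20, -22, Mul(-1, 484))), Add(-91, Mul(-59, 143))) = Mul(Add(435, Add(20, -22, -484)), Add(-91, -8437)) = Mul(Add(435, -486), -8528) = Mul(-51, -8528) = 434928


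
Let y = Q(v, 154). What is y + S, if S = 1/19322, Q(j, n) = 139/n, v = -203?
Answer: 671478/743897 ≈ 0.90265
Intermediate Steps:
y = 139/154 ≈ 0.90260
S = 1/19322 ≈ 5.1754e-5
y + S = 139/154 + 1/19322 = 671478/743897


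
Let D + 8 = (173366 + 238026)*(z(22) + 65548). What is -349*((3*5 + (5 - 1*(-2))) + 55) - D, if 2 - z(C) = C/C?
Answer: -26966361073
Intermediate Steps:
z(C) = 1 (z(C) = 2 - C/C = 2 - 1*1 = 2 - 1 = 1)
D = 26966334200 (D = -8 + (173366 + 238026)*(1 + 65548) = -8 + 411392*65549 = -8 + 26966334208 = 26966334200)
-349*((3*5 + (5 - 1*(-2))) + 55) - D = -349*((3*5 + (5 - 1*(-2))) + 55) - 1*26966334200 = -349*((15 + (5 + 2)) + 55) - 26966334200 = -349*((15 + 7) + 55) - 26966334200 = -349*(22 + 55) - 26966334200 = -349*77 - 26966334200 = -26873 - 26966334200 = -26966361073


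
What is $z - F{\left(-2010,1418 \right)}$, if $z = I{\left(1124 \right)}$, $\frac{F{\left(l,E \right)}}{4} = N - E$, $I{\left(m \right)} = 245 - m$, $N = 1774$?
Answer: $-2303$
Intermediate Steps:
$F{\left(l,E \right)} = 7096 - 4 E$ ($F{\left(l,E \right)} = 4 \left(1774 - E\right) = 7096 - 4 E$)
$z = -879$ ($z = 245 - 1124 = -879$)
$z - F{\left(-2010,1418 \right)} = -879 - \left(7096 - 5672\right) = -879 - 1424 = -2303$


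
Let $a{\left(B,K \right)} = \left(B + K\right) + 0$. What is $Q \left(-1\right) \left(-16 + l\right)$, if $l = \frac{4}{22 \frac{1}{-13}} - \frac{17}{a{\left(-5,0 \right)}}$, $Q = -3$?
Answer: $- \frac{2469}{55} \approx -44.891$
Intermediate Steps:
$a{\left(B,K \right)} = B + K$
$l = \frac{57}{55}$ ($l = \frac{4}{22 \frac{1}{-13}} - \frac{17}{-5 + 0} = \frac{4}{22 \left(- \frac{1}{13}\right)} - \frac{17}{-5} = \frac{4}{- \frac{22}{13}} - - \frac{17}{5} = 4 \left(- \frac{13}{22}\right) + \frac{17}{5} = - \frac{26}{11} + \frac{17}{5} = \frac{57}{55} \approx 1.0364$)
$Q \left(-1\right) \left(-16 + l\right) = \left(-3\right) \left(-1\right) \left(-16 + \frac{57}{55}\right) = 3 \left(- \frac{823}{55}\right) = - \frac{2469}{55}$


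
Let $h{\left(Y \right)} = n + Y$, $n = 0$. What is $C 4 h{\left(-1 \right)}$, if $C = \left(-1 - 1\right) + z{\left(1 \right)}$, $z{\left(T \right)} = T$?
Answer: $4$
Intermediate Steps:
$h{\left(Y \right)} = Y$ ($h{\left(Y \right)} = 0 + Y = Y$)
$C = -1$ ($C = \left(-1 - 1\right) + 1 = -2 + 1 = -1$)
$C 4 h{\left(-1 \right)} = \left(-1\right) 4 \left(-1\right) = \left(-4\right) \left(-1\right) = 4$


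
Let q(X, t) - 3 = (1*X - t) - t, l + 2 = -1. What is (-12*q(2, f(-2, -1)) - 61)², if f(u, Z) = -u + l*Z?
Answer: 1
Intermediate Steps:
l = -3 (l = -2 - 1 = -3)
f(u, Z) = -u - 3*Z
q(X, t) = 3 + X - 2*t (q(X, t) = 3 + ((1*X - t) - t) = 3 + ((X - t) - t) = 3 + (X - 2*t) = 3 + X - 2*t)
(-12*q(2, f(-2, -1)) - 61)² = (-12*(3 + 2 - 2*(-1*(-2) - 3*(-1))) - 61)² = (-12*(3 + 2 - 2*(2 + 3)) - 61)² = (-12*(3 + 2 - 2*5) - 61)² = (-12*(3 + 2 - 10) - 61)² = (-12*(-5) - 61)² = (60 - 61)² = (-1)² = 1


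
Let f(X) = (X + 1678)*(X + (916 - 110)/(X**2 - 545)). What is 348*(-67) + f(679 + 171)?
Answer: 118038910676/55535 ≈ 2.1255e+6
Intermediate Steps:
f(X) = (1678 + X)*(X + 806/(-545 + X**2))
348*(-67) + f(679 + 171) = 348*(-67) + (1352468 + (679 + 171)**4 - 913704*(679 + 171) - 545*(679 + 171)**2 + 1678*(679 + 171)**3)/(-545 + (679 + 171)**2) = -23316 + (1352468 + 850**4 - 913704*850 - 545*850**2 + 1678*850**3)/(-545 + 850**2) = -23316 + (1352468 + 522006250000 - 776648400 - 545*722500 + 1678*614125000)/(-545 + 722500) = -23316 + (1352468 + 522006250000 - 776648400 - 393762500 + 1030501750000)/721955 = -23316 + (1/721955)*1551338941568 = -23316 + 119333764736/55535 = 118038910676/55535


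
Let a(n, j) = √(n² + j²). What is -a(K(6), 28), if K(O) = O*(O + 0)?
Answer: -4*√130 ≈ -45.607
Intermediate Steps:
K(O) = O² (K(O) = O*O = O²)
a(n, j) = √(j² + n²)
-a(K(6), 28) = -√(28² + (6²)²) = -√(784 + 36²) = -√(784 + 1296) = -√2080 = -4*√130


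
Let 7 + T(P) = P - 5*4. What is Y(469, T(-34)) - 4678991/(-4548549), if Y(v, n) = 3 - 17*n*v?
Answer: 2212218776435/4548549 ≈ 4.8636e+5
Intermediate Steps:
T(P) = -27 + P (T(P) = -7 + (P - 5*4) = -7 + (P - 20) = -7 + (-20 + P) = -27 + P)
Y(v, n) = 3 - 17*n*v
Y(469, T(-34)) - 4678991/(-4548549) = (3 - 17*(-27 - 34)*469) - 4678991/(-4548549) = (3 - 17*(-61)*469) - 4678991*(-1)/4548549 = (3 + 486353) - 1*(-4678991/4548549) = 486356 + 4678991/4548549 = 2212218776435/4548549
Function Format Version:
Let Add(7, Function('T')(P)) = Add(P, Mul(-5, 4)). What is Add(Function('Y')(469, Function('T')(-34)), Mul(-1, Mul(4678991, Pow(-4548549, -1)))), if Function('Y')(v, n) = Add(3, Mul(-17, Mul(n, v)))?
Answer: Rational(2212218776435, 4548549) ≈ 4.8636e+5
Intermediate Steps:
Function('T')(P) = Add(-27, P) (Function('T')(P) = Add(-7, Add(P, Mul(-5, 4))) = Add(-7, Add(P, -20)) = Add(-7, Add(-20, P)) = Add(-27, P))
Function('Y')(v, n) = Add(3, Mul(-17, n, v))
Add(Function('Y')(469, Function('T')(-34)), Mul(-1, Mul(4678991, Pow(-4548549, -1)))) = Add(Add(3, Mul(-17, Add(-27, -34), 469)), Mul(-1, Mul(4678991, Pow(-4548549, -1)))) = Add(Add(3, Mul(-17, -61, 469)), Mul(-1, Mul(4678991, Rational(-1, 4548549)))) = Add(Add(3, 486353), Mul(-1, Rational(-4678991, 4548549))) = Add(486356, Rational(4678991, 4548549)) = Rational(2212218776435, 4548549)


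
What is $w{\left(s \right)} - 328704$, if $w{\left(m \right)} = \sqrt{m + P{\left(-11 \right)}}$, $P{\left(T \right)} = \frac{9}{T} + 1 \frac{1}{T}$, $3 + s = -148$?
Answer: $-328704 + \frac{i \sqrt{18381}}{11} \approx -3.287 \cdot 10^{5} + 12.325 i$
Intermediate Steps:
$s = -151$ ($s = -3 - 148 = -151$)
$P{\left(T \right)} = \frac{10}{T}$ ($P{\left(T \right)} = \frac{9}{T} + \frac{1}{T} = \frac{10}{T}$)
$w{\left(m \right)} = \sqrt{- \frac{10}{11} + m}$ ($w{\left(m \right)} = \sqrt{m + \frac{10}{-11}} = \sqrt{m + 10 \left(- \frac{1}{11}\right)} = \sqrt{m - \frac{10}{11}} = \sqrt{- \frac{10}{11} + m}$)
$w{\left(s \right)} - 328704 = \frac{\sqrt{-110 + 121 \left(-151\right)}}{11} - 328704 = \frac{\sqrt{-110 - 18271}}{11} - 328704 = \frac{\sqrt{-18381}}{11} - 328704 = \frac{i \sqrt{18381}}{11} - 328704 = -328704 + \frac{i \sqrt{18381}}{11}$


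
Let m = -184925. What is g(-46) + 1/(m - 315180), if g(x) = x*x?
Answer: 1058222179/500105 ≈ 2116.0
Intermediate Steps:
g(x) = x**2
g(-46) + 1/(m - 315180) = (-46)**2 + 1/(-184925 - 315180) = 2116 + 1/(-500105) = 2116 - 1/500105 = 1058222179/500105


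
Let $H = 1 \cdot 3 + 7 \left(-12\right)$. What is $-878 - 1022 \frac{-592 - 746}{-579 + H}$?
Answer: $- \frac{162243}{55} \approx -2949.9$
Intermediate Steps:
$H = -81$ ($H = 3 - 84 = -81$)
$-878 - 1022 \frac{-592 - 746}{-579 + H} = -878 - 1022 \frac{-592 - 746}{-579 - 81} = -878 - 1022 \left(- \frac{1338}{-660}\right) = -878 - 1022 \left(\left(-1338\right) \left(- \frac{1}{660}\right)\right) = -878 - \frac{113953}{55} = - \frac{162243}{55}$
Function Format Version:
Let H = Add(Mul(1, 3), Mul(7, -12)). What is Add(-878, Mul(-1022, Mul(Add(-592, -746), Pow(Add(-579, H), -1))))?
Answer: Rational(-162243, 55) ≈ -2949.9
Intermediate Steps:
H = -81 (H = Add(3, -84) = -81)
Add(-878, Mul(-1022, Mul(Add(-592, -746), Pow(Add(-579, H), -1)))) = Add(-878, Mul(-1022, Mul(Add(-592, -746), Pow(Add(-579, -81), -1)))) = Add(-878, Mul(-1022, Mul(-1338, Pow(-660, -1)))) = Add(-878, Mul(-1022, Mul(-1338, Rational(-1, 660)))) = Add(-878, Mul(-1022, Rational(223, 110))) = Add(-878, Rational(-113953, 55)) = Rational(-162243, 55)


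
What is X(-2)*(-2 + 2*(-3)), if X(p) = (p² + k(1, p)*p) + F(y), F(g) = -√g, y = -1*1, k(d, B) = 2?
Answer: 8*I ≈ 8.0*I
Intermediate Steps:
y = -1
X(p) = p² - I + 2*p (X(p) = (p² + 2*p) - √(-1) = (p² + 2*p) - I = p² - I + 2*p)
X(-2)*(-2 + 2*(-3)) = ((-2)² - I + 2*(-2))*(-2 + 2*(-3)) = (4 - I - 4)*(-2 - 6) = -I*(-8) = 8*I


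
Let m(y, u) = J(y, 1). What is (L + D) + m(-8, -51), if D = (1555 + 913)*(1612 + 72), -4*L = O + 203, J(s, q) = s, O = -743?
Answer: 4156239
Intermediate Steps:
m(y, u) = y
L = 135 (L = -(-743 + 203)/4 = -¼*(-540) = 135)
D = 4156112 (D = 2468*1684 = 4156112)
(L + D) + m(-8, -51) = (135 + 4156112) - 8 = 4156247 - 8 = 4156239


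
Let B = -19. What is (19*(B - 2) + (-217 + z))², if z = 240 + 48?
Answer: 107584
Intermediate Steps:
z = 288
(19*(B - 2) + (-217 + z))² = (19*(-19 - 2) + (-217 + 288))² = (19*(-21) + 71)² = (-399 + 71)² = (-328)² = 107584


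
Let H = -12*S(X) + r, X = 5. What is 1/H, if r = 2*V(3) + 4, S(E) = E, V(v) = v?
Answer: -1/50 ≈ -0.020000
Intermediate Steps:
r = 10 (r = 2*3 + 4 = 6 + 4 = 10)
H = -50 (H = -12*5 + 10 = -60 + 10 = -50)
1/H = 1/(-50) = -1/50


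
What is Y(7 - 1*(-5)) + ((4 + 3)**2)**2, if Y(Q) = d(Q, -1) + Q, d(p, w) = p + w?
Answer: 2424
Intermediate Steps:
Y(Q) = -1 + 2*Q (Y(Q) = (Q - 1) + Q = (-1 + Q) + Q = -1 + 2*Q)
Y(7 - 1*(-5)) + ((4 + 3)**2)**2 = (-1 + 2*(7 - 1*(-5))) + ((4 + 3)**2)**2 = (-1 + 2*(7 + 5)) + (7**2)**2 = (-1 + 2*12) + 49**2 = (-1 + 24) + 2401 = 23 + 2401 = 2424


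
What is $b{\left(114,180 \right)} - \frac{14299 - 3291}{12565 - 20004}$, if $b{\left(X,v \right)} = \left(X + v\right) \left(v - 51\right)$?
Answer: $\frac{6561454}{173} \approx 37928.0$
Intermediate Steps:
$b{\left(X,v \right)} = \left(-51 + v\right) \left(X + v\right)$ ($b{\left(X,v \right)} = \left(X + v\right) \left(-51 + v\right) = \left(-51 + v\right) \left(X + v\right)$)
$b{\left(114,180 \right)} - \frac{14299 - 3291}{12565 - 20004} = \left(180^{2} - 5814 - 9180 + 114 \cdot 180\right) - \frac{14299 - 3291}{12565 - 20004} = \left(32400 - 5814 - 9180 + 20520\right) - \frac{11008}{-7439} = 37926 - 11008 \left(- \frac{1}{7439}\right) = 37926 - - \frac{256}{173} = 37926 + \frac{256}{173} = \frac{6561454}{173}$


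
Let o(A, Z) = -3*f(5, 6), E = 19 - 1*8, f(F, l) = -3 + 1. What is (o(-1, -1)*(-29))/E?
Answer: -174/11 ≈ -15.818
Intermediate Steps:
f(F, l) = -2
E = 11 (E = 19 - 8 = 11)
o(A, Z) = 6 (o(A, Z) = -3*(-2) = 6)
(o(-1, -1)*(-29))/E = (6*(-29))/11 = -174*1/11 = -174/11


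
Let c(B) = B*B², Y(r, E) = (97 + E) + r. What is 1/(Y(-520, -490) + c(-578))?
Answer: -1/193101465 ≈ -5.1786e-9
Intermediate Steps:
Y(r, E) = 97 + E + r
c(B) = B³
1/(Y(-520, -490) + c(-578)) = 1/((97 - 490 - 520) + (-578)³) = 1/(-913 - 193100552) = 1/(-193101465) = -1/193101465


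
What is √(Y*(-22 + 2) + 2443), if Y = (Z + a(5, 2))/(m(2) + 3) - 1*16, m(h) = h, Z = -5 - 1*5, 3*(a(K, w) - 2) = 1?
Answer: 17*√87/3 ≈ 52.855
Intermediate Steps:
a(K, w) = 7/3 (a(K, w) = 2 + (⅓)*1 = 2 + ⅓ = 7/3)
Z = -10 (Z = -5 - 5 = -10)
Y = -263/15 (Y = (-10 + 7/3)/(2 + 3) - 1*16 = -23/3/5 - 16 = -23/3*⅕ - 16 = -23/15 - 16 = -263/15 ≈ -17.533)
√(Y*(-22 + 2) + 2443) = √(-263*(-22 + 2)/15 + 2443) = √(-263/15*(-20) + 2443) = √(1052/3 + 2443) = √(8381/3) = 17*√87/3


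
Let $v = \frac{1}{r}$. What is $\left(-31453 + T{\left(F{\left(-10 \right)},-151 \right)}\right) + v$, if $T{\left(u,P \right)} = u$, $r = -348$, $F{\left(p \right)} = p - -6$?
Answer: $- \frac{10947037}{348} \approx -31457.0$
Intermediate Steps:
$F{\left(p \right)} = 6 + p$ ($F{\left(p \right)} = p + 6 = 6 + p$)
$v = - \frac{1}{348}$ ($v = \frac{1}{-348} = - \frac{1}{348} \approx -0.0028736$)
$\left(-31453 + T{\left(F{\left(-10 \right)},-151 \right)}\right) + v = \left(-31453 + \left(6 - 10\right)\right) - \frac{1}{348} = \left(-31453 - 4\right) - \frac{1}{348} = -31457 - \frac{1}{348} = - \frac{10947037}{348}$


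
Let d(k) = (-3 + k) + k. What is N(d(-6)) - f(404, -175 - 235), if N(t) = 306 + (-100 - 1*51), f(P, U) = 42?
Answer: 113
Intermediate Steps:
d(k) = -3 + 2*k
N(t) = 155 (N(t) = 306 + (-100 - 51) = 306 - 151 = 155)
N(d(-6)) - f(404, -175 - 235) = 155 - 1*42 = 155 - 42 = 113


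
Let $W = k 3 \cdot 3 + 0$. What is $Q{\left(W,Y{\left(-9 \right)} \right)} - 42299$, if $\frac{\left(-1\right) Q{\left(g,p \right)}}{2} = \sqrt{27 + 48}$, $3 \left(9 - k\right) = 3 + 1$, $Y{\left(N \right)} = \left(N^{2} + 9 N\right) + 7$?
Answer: $-42299 - 10 \sqrt{3} \approx -42316.0$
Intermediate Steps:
$Y{\left(N \right)} = 7 + N^{2} + 9 N$
$k = \frac{23}{3}$ ($k = 9 - \frac{3 + 1}{3} = 9 - \frac{4}{3} = \frac{23}{3} \approx 7.6667$)
$W = 69$ ($W = \frac{23 \cdot 3 \cdot 3}{3} + 0 = \frac{23}{3} \cdot 9 + 0 = 69 + 0 = 69$)
$Q{\left(g,p \right)} = - 10 \sqrt{3}$ ($Q{\left(g,p \right)} = - 2 \sqrt{27 + 48} = - 2 \sqrt{75} = - 2 \cdot 5 \sqrt{3} = - 10 \sqrt{3}$)
$Q{\left(W,Y{\left(-9 \right)} \right)} - 42299 = - 10 \sqrt{3} - 42299 = -42299 - 10 \sqrt{3}$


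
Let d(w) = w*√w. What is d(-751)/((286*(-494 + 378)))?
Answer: 751*I*√751/33176 ≈ 0.62035*I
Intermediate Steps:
d(w) = w^(3/2)
d(-751)/((286*(-494 + 378))) = (-751)^(3/2)/((286*(-494 + 378))) = (-751*I*√751)/((286*(-116))) = -751*I*√751/(-33176) = -751*I*√751*(-1/33176) = 751*I*√751/33176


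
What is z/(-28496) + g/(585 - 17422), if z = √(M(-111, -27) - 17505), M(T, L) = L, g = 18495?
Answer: -18495/16837 - 3*I*√487/14248 ≈ -1.0985 - 0.0046466*I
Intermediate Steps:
z = 6*I*√487 (z = √(-27 - 17505) = √(-17532) = 6*I*√487 ≈ 132.41*I)
z/(-28496) + g/(585 - 17422) = (6*I*√487)/(-28496) + 18495/(585 - 17422) = (6*I*√487)*(-1/28496) + 18495/(-16837) = -3*I*√487/14248 + 18495*(-1/16837) = -3*I*√487/14248 - 18495/16837 = -18495/16837 - 3*I*√487/14248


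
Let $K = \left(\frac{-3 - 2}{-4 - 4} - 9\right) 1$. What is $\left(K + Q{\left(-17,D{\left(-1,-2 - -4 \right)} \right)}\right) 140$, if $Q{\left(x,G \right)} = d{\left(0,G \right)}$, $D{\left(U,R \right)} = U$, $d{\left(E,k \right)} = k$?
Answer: $- \frac{2625}{2} \approx -1312.5$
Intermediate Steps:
$Q{\left(x,G \right)} = G$
$K = - \frac{67}{8}$ ($K = \left(- \frac{5}{-8} - 9\right) 1 = \left(\left(-5\right) \left(- \frac{1}{8}\right) - 9\right) 1 = \left(\frac{5}{8} - 9\right) 1 = \left(- \frac{67}{8}\right) 1 = - \frac{67}{8} \approx -8.375$)
$\left(K + Q{\left(-17,D{\left(-1,-2 - -4 \right)} \right)}\right) 140 = \left(- \frac{67}{8} - 1\right) 140 = \left(- \frac{75}{8}\right) 140 = - \frac{2625}{2}$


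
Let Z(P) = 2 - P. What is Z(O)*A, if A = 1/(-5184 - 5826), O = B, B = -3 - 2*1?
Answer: -7/11010 ≈ -0.00063579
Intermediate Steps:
B = -5 (B = -3 - 2 = -5)
O = -5
A = -1/11010 (A = 1/(-11010) = -1/11010 ≈ -9.0827e-5)
Z(O)*A = (2 - 1*(-5))*(-1/11010) = (2 + 5)*(-1/11010) = 7*(-1/11010) = -7/11010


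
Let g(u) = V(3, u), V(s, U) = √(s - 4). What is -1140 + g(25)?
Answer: -1140 + I ≈ -1140.0 + 1.0*I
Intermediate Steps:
V(s, U) = √(-4 + s)
g(u) = I (g(u) = √(-4 + 3) = √(-1) = I)
-1140 + g(25) = -1140 + I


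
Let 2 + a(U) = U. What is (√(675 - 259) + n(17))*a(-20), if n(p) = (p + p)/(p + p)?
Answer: -22 - 88*√26 ≈ -470.71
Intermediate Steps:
a(U) = -2 + U
n(p) = 1 (n(p) = (2*p)/((2*p)) = (2*p)*(1/(2*p)) = 1)
(√(675 - 259) + n(17))*a(-20) = (√(675 - 259) + 1)*(-2 - 20) = (√416 + 1)*(-22) = (4*√26 + 1)*(-22) = (1 + 4*√26)*(-22) = -22 - 88*√26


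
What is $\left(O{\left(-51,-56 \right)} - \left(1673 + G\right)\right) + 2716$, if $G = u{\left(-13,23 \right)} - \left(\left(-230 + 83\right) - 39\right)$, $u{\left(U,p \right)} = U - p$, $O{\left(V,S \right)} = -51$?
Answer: $842$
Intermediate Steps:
$G = 150$ ($G = \left(-13 - 23\right) - \left(\left(-230 + 83\right) - 39\right) = \left(-13 - 23\right) - \left(-147 - 39\right) = -36 - -186 = -36 + 186 = 150$)
$\left(O{\left(-51,-56 \right)} - \left(1673 + G\right)\right) + 2716 = \left(-51 - 1823\right) + 2716 = -1874 + 2716 = 842$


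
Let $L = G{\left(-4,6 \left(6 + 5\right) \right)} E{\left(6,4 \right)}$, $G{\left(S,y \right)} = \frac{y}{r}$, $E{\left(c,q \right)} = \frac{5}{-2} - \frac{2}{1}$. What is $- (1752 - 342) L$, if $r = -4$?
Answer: $- \frac{209385}{2} \approx -1.0469 \cdot 10^{5}$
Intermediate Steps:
$E{\left(c,q \right)} = - \frac{9}{2}$ ($E{\left(c,q \right)} = 5 \left(- \frac{1}{2}\right) - 2 = - \frac{5}{2} - 2 = - \frac{9}{2}$)
$G{\left(S,y \right)} = - \frac{y}{4}$ ($G{\left(S,y \right)} = \frac{y}{-4} = y \left(- \frac{1}{4}\right) = - \frac{y}{4}$)
$L = \frac{297}{4}$ ($L = - \frac{6 \left(6 + 5\right)}{4} \left(- \frac{9}{2}\right) = - \frac{6 \cdot 11}{4} \left(- \frac{9}{2}\right) = \left(- \frac{1}{4}\right) 66 \left(- \frac{9}{2}\right) = \left(- \frac{33}{2}\right) \left(- \frac{9}{2}\right) = \frac{297}{4} \approx 74.25$)
$- (1752 - 342) L = - (1752 - 342) \frac{297}{4} = \left(-1\right) 1410 \cdot \frac{297}{4} = \left(-1410\right) \frac{297}{4} = - \frac{209385}{2}$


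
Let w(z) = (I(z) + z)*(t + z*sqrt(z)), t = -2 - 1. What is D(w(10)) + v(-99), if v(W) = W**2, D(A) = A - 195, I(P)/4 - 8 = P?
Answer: 9360 + 820*sqrt(10) ≈ 11953.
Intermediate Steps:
t = -3
I(P) = 32 + 4*P
w(z) = (-3 + z**(3/2))*(32 + 5*z) (w(z) = ((32 + 4*z) + z)*(-3 + z*sqrt(z)) = (32 + 5*z)*(-3 + z**(3/2)) = (-3 + z**(3/2))*(32 + 5*z))
D(A) = -195 + A
D(w(10)) + v(-99) = (-195 + (-96 - 15*10 + 5*10**(5/2) + 32*10**(3/2))) + (-99)**2 = (-195 + (-96 - 150 + 5*(100*sqrt(10)) + 32*(10*sqrt(10)))) + 9801 = (-195 + (-96 - 150 + 500*sqrt(10) + 320*sqrt(10))) + 9801 = (-195 + (-246 + 820*sqrt(10))) + 9801 = (-441 + 820*sqrt(10)) + 9801 = 9360 + 820*sqrt(10)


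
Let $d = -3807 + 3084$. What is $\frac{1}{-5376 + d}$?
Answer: $- \frac{1}{6099} \approx -0.00016396$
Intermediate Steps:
$d = -723$
$\frac{1}{-5376 + d} = \frac{1}{-5376 - 723} = \frac{1}{-6099} = - \frac{1}{6099}$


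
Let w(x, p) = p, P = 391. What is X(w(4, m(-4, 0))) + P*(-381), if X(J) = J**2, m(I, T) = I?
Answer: -148955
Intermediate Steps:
X(w(4, m(-4, 0))) + P*(-381) = (-4)**2 + 391*(-381) = 16 - 148971 = -148955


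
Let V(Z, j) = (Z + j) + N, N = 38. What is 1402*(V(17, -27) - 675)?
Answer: -907094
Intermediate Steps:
V(Z, j) = 38 + Z + j (V(Z, j) = (Z + j) + 38 = 38 + Z + j)
1402*(V(17, -27) - 675) = 1402*((38 + 17 - 27) - 675) = 1402*(28 - 675) = 1402*(-647) = -907094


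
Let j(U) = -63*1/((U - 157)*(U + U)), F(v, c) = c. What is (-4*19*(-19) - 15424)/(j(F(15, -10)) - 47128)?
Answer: 46693200/157407583 ≈ 0.29664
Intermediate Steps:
j(U) = -63/(2*U*(-157 + U)) (j(U) = -63*1/(2*U*(-157 + U)) = -63/(2*U*(-157 + U)))
(-4*19*(-19) - 15424)/(j(F(15, -10)) - 47128) = (-4*19*(-19) - 15424)/(-63/2/(-10*(-157 - 10)) - 47128) = (-76*(-19) - 15424)/(-63/2*(-⅒)/(-167) - 47128) = (1444 - 15424)/(-63/2*(-⅒)*(-1/167) - 47128) = -13980/(-63/3340 - 47128) = -13980/(-157407583/3340) = -13980*(-3340/157407583) = 46693200/157407583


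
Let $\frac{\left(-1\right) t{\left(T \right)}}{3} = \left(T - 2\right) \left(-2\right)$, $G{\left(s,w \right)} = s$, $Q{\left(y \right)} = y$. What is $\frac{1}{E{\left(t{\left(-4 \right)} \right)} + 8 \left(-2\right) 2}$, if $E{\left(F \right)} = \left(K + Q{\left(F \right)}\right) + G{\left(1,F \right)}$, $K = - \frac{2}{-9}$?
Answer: $- \frac{9}{601} \approx -0.014975$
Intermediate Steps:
$K = \frac{2}{9}$ ($K = \left(-2\right) \left(- \frac{1}{9}\right) = \frac{2}{9} \approx 0.22222$)
$t{\left(T \right)} = -12 + 6 T$ ($t{\left(T \right)} = - 3 \left(T - 2\right) \left(-2\right) = - 3 \left(-2 + T\right) \left(-2\right) = - 3 \left(4 - 2 T\right) = -12 + 6 T$)
$E{\left(F \right)} = \frac{11}{9} + F$ ($E{\left(F \right)} = \left(\frac{2}{9} + F\right) + 1 = \frac{11}{9} + F$)
$\frac{1}{E{\left(t{\left(-4 \right)} \right)} + 8 \left(-2\right) 2} = \frac{1}{\left(\frac{11}{9} + \left(-12 + 6 \left(-4\right)\right)\right) + 8 \left(-2\right) 2} = \frac{1}{\left(\frac{11}{9} - 36\right) - 32} = \frac{1}{- \frac{313}{9} - 32} = \frac{1}{- \frac{601}{9}} = - \frac{9}{601}$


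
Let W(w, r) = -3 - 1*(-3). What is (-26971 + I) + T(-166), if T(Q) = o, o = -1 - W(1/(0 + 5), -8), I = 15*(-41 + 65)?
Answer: -26612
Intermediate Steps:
I = 360 (I = 15*24 = 360)
W(w, r) = 0 (W(w, r) = -3 + 3 = 0)
o = -1 (o = -1 - 1*0 = -1 + 0 = -1)
T(Q) = -1
(-26971 + I) + T(-166) = (-26971 + 360) - 1 = -26611 - 1 = -26612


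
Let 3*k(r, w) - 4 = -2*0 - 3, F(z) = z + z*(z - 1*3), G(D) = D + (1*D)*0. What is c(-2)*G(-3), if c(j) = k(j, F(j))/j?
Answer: ½ ≈ 0.50000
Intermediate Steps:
G(D) = D (G(D) = D + D*0 = D + 0 = D)
F(z) = z + z*(-3 + z) (F(z) = z + z*(z - 3) = z + z*(-3 + z))
k(r, w) = ⅓ (k(r, w) = 4/3 + (-2*0 - 3)/3 = 4/3 + (0 - 3)/3 = 4/3 + (⅓)*(-3) = 4/3 - 1 = ⅓)
c(j) = 1/(3*j)
c(-2)*G(-3) = ((⅓)/(-2))*(-3) = ((⅓)*(-½))*(-3) = -⅙*(-3) = ½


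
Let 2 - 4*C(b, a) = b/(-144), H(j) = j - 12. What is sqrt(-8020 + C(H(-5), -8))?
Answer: I*sqrt(4619249)/24 ≈ 89.552*I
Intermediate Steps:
H(j) = -12 + j
C(b, a) = 1/2 + b/576 (C(b, a) = 1/2 - b/(4*(-144)) = 1/2 - b*(-1)/(4*144) = 1/2 - (-1)*b/576 = 1/2 + b/576)
sqrt(-8020 + C(H(-5), -8)) = sqrt(-8020 + (1/2 + (-12 - 5)/576)) = sqrt(-8020 + (1/2 + (1/576)*(-17))) = sqrt(-8020 + (1/2 - 17/576)) = sqrt(-8020 + 271/576) = sqrt(-4619249/576) = I*sqrt(4619249)/24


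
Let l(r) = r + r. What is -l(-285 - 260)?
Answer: 1090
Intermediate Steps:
l(r) = 2*r
-l(-285 - 260) = -2*(-285 - 260) = -2*(-545) = -1*(-1090) = 1090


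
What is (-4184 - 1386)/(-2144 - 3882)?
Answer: 2785/3013 ≈ 0.92433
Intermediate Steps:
(-4184 - 1386)/(-2144 - 3882) = -5570/(-6026) = -5570*(-1/6026) = 2785/3013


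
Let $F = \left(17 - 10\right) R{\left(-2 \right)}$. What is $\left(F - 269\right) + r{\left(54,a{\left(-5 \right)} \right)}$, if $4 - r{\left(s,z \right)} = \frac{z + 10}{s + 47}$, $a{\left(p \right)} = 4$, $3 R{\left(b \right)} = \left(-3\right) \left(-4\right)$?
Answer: $- \frac{23951}{101} \approx -237.14$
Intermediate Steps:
$R{\left(b \right)} = 4$ ($R{\left(b \right)} = \frac{\left(-3\right) \left(-4\right)}{3} = \frac{1}{3} \cdot 12 = 4$)
$F = 28$ ($F = \left(17 - 10\right) 4 = 7 \cdot 4 = 28$)
$r{\left(s,z \right)} = 4 - \frac{10 + z}{47 + s}$ ($r{\left(s,z \right)} = 4 - \frac{z + 10}{s + 47} = 4 - \frac{10 + z}{47 + s}$)
$\left(F - 269\right) + r{\left(54,a{\left(-5 \right)} \right)} = \left(28 - 269\right) + \frac{178 - 4 + 4 \cdot 54}{47 + 54} = -241 + \frac{178 - 4 + 216}{101} = -241 + \frac{1}{101} \cdot 390 = -241 + \frac{390}{101} = - \frac{23951}{101}$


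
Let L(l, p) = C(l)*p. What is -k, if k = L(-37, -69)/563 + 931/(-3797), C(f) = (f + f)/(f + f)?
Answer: 786146/2137711 ≈ 0.36775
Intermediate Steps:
C(f) = 1 (C(f) = (2*f)/((2*f)) = (2*f)*(1/(2*f)) = 1)
L(l, p) = p (L(l, p) = 1*p = p)
k = -786146/2137711 (k = -69/563 + 931/(-3797) = -69*1/563 + 931*(-1/3797) = -69/563 - 931/3797 = -786146/2137711 ≈ -0.36775)
-k = -1*(-786146/2137711) = 786146/2137711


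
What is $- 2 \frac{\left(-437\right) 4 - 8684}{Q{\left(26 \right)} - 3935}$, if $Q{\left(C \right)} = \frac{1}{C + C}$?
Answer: $- \frac{1084928}{204619} \approx -5.3022$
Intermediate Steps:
$Q{\left(C \right)} = \frac{1}{2 C}$
$- 2 \frac{\left(-437\right) 4 - 8684}{Q{\left(26 \right)} - 3935} = - 2 \frac{\left(-437\right) 4 - 8684}{\frac{1}{2 \cdot 26} - 3935} = - 2 \frac{-1748 - 8684}{\frac{1}{2} \cdot \frac{1}{26} - 3935} = - 2 \left(- \frac{10432}{\frac{1}{52} - 3935}\right) = - 2 \left(- \frac{10432}{- \frac{204619}{52}}\right) = - 2 \left(\left(-10432\right) \left(- \frac{52}{204619}\right)\right) = \left(-2\right) \frac{542464}{204619} = - \frac{1084928}{204619}$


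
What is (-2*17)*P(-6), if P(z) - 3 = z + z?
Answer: 306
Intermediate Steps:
P(z) = 3 + 2*z (P(z) = 3 + (z + z) = 3 + 2*z)
(-2*17)*P(-6) = (-2*17)*(3 + 2*(-6)) = -34*(3 - 12) = -34*(-9) = 306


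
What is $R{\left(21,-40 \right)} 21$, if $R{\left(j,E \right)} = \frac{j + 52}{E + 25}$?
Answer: $- \frac{511}{5} \approx -102.2$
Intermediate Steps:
$R{\left(j,E \right)} = \frac{52 + j}{25 + E}$
$R{\left(21,-40 \right)} 21 = \frac{52 + 21}{25 - 40} \cdot 21 = \frac{1}{-15} \cdot 73 \cdot 21 = \left(- \frac{1}{15}\right) 73 \cdot 21 = \left(- \frac{73}{15}\right) 21 = - \frac{511}{5}$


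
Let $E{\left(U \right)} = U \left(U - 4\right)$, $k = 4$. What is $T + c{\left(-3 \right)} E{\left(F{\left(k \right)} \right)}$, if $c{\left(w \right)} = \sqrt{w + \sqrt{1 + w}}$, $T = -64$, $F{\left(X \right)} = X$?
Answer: $-64$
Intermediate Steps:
$E{\left(U \right)} = U \left(-4 + U\right)$
$T + c{\left(-3 \right)} E{\left(F{\left(k \right)} \right)} = -64 + \sqrt{-3 + \sqrt{1 - 3}} \cdot 4 \left(-4 + 4\right) = -64 + \sqrt{-3 + \sqrt{-2}} \cdot 4 \cdot 0 = -64 + \sqrt{-3 + i \sqrt{2}} \cdot 0 = -64 + 0 = -64$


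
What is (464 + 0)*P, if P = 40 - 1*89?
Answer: -22736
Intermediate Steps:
P = -49 (P = 40 - 89 = -49)
(464 + 0)*P = (464 + 0)*(-49) = 464*(-49) = -22736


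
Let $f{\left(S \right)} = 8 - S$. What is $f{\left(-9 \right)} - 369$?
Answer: $-352$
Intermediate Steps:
$f{\left(-9 \right)} - 369 = \left(8 - -9\right) - 369 = \left(8 + 9\right) - 369 = 17 - 369 = -352$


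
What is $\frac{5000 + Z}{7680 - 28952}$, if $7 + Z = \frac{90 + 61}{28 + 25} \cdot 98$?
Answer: $- \frac{279427}{1127416} \approx -0.24785$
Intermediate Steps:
$Z = \frac{14427}{53}$ ($Z = -7 + \frac{90 + 61}{28 + 25} \cdot 98 = -7 + \frac{151}{53} \cdot 98 = -7 + \frac{14798}{53} = \frac{14427}{53} \approx 272.21$)
$\frac{5000 + Z}{7680 - 28952} = \frac{5000 + \frac{14427}{53}}{7680 - 28952} = \frac{279427}{53 \left(-21272\right)} = \frac{279427}{53} \left(- \frac{1}{21272}\right) = - \frac{279427}{1127416}$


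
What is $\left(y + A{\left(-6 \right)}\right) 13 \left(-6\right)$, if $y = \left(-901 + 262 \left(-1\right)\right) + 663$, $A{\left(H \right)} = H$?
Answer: $39468$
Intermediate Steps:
$y = -500$ ($y = \left(-901 - 262\right) + 663 = -1163 + 663 = -500$)
$\left(y + A{\left(-6 \right)}\right) 13 \left(-6\right) = \left(-500 - 6\right) 13 \left(-6\right) = \left(-506\right) \left(-78\right) = 39468$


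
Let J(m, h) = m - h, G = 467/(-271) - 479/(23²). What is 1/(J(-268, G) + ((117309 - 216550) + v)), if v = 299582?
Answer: 143359/28682642059 ≈ 4.9981e-6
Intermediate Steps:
G = -376852/143359 (G = 467*(-1/271) - 479/529 = -467/271 - 479*1/529 = -467/271 - 479/529 = -376852/143359 ≈ -2.6287)
1/(J(-268, G) + ((117309 - 216550) + v)) = 1/((-268 - 1*(-376852/143359)) + ((117309 - 216550) + 299582)) = 1/((-268 + 376852/143359) + (-99241 + 299582)) = 1/(-38043360/143359 + 200341) = 1/(28682642059/143359) = 143359/28682642059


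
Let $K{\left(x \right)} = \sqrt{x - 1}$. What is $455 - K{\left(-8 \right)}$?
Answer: $455 - 3 i \approx 455.0 - 3.0 i$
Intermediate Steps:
$K{\left(x \right)} = \sqrt{-1 + x}$
$455 - K{\left(-8 \right)} = 455 - \sqrt{-1 - 8} = 455 - \sqrt{-9} = 455 - 3 i$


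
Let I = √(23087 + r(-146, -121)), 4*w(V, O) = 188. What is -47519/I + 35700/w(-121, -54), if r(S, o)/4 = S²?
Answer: 35700/47 - 47519*√12039/36117 ≈ 615.21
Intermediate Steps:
w(V, O) = 47 (w(V, O) = (¼)*188 = 47)
r(S, o) = 4*S²
I = 3*√12039 (I = √(23087 + 4*(-146)²) = √(23087 + 4*21316) = √(23087 + 85264) = √108351 = 3*√12039 ≈ 329.17)
-47519/I + 35700/w(-121, -54) = -47519*√12039/36117 + 35700/47 = 35700/47 - 47519*√12039/36117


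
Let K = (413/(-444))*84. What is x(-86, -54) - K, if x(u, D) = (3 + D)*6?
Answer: -8431/37 ≈ -227.86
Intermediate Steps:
x(u, D) = 18 + 6*D
K = -2891/37 (K = (413*(-1/444))*84 = -413/444*84 = -2891/37 ≈ -78.135)
x(-86, -54) - K = (18 + 6*(-54)) - 1*(-2891/37) = (18 - 324) + 2891/37 = -306 + 2891/37 = -8431/37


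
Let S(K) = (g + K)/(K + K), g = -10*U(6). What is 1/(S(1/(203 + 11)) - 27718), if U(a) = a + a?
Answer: -2/81115 ≈ -2.4656e-5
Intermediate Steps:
U(a) = 2*a
g = -120 (g = -20*6 = -10*12 = -120)
S(K) = (-120 + K)/(2*K) (S(K) = (-120 + K)/(K + K) = (-120 + K)/((2*K)) = (-120 + K)*(1/(2*K)) = (-120 + K)/(2*K))
1/(S(1/(203 + 11)) - 27718) = 1/((-120 + 1/(203 + 11))/(2*(1/(203 + 11))) - 27718) = 1/((-120 + 1/214)/(2*(1/214)) - 27718) = 1/((½)*214*(-25679/214) - 27718) = 1/(-25679/2 - 27718) = 1/(-81115/2) = -2/81115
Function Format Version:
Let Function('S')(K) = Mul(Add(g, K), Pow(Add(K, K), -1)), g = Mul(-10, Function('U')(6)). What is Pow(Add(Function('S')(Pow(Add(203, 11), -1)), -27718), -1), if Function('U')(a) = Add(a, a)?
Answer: Rational(-2, 81115) ≈ -2.4656e-5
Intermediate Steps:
Function('U')(a) = Mul(2, a)
g = -120 (g = Mul(-10, Mul(2, 6)) = Mul(-10, 12) = -120)
Function('S')(K) = Mul(Rational(1, 2), Pow(K, -1), Add(-120, K)) (Function('S')(K) = Mul(Add(-120, K), Pow(Add(K, K), -1)) = Mul(Add(-120, K), Pow(Mul(2, K), -1)) = Mul(Add(-120, K), Mul(Rational(1, 2), Pow(K, -1))) = Mul(Rational(1, 2), Pow(K, -1), Add(-120, K)))
Pow(Add(Function('S')(Pow(Add(203, 11), -1)), -27718), -1) = Pow(Add(Mul(Rational(1, 2), Pow(Pow(Add(203, 11), -1), -1), Add(-120, Pow(Add(203, 11), -1))), -27718), -1) = Pow(Add(Mul(Rational(1, 2), Pow(Pow(214, -1), -1), Add(-120, Pow(214, -1))), -27718), -1) = Pow(Add(Mul(Rational(1, 2), Pow(Rational(1, 214), -1), Add(-120, Rational(1, 214))), -27718), -1) = Pow(Add(Mul(Rational(1, 2), 214, Rational(-25679, 214)), -27718), -1) = Pow(Add(Rational(-25679, 2), -27718), -1) = Pow(Rational(-81115, 2), -1) = Rational(-2, 81115)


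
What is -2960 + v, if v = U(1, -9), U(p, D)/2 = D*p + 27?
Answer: -2924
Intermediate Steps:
U(p, D) = 54 + 2*D*p (U(p, D) = 2*(D*p + 27) = 2*(27 + D*p) = 54 + 2*D*p)
v = 36 (v = 54 + 2*(-9)*1 = 54 - 18 = 36)
-2960 + v = -2960 + 36 = -2924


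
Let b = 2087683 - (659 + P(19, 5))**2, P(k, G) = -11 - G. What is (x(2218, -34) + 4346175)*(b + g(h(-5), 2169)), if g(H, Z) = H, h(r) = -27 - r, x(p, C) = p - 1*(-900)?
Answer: 7281638532116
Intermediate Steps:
x(p, C) = 900 + p (x(p, C) = p + 900 = 900 + p)
b = 1674234 (b = 2087683 - (659 + (-11 - 1*5))**2 = 2087683 - (659 + (-11 - 5))**2 = 2087683 - (659 - 16)**2 = 2087683 - 1*643**2 = 2087683 - 1*413449 = 2087683 - 413449 = 1674234)
(x(2218, -34) + 4346175)*(b + g(h(-5), 2169)) = ((900 + 2218) + 4346175)*(1674234 + (-27 - 1*(-5))) = (3118 + 4346175)*(1674234 + (-27 + 5)) = 4349293*(1674234 - 22) = 4349293*1674212 = 7281638532116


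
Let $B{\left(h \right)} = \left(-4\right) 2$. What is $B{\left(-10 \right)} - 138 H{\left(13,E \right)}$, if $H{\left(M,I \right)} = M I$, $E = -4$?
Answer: $7168$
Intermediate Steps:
$B{\left(h \right)} = -8$
$H{\left(M,I \right)} = I M$
$B{\left(-10 \right)} - 138 H{\left(13,E \right)} = -8 - 138 \left(\left(-4\right) 13\right) = -8 - -7176 = -8 + 7176 = 7168$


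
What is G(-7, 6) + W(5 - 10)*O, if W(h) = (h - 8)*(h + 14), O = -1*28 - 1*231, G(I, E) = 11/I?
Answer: 212110/7 ≈ 30301.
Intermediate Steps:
O = -259 (O = -28 - 231 = -259)
W(h) = (-8 + h)*(14 + h)
G(-7, 6) + W(5 - 10)*O = 11/(-7) + (-112 + (5 - 10)² + 6*(5 - 10))*(-259) = 11*(-⅐) + (-112 + (-5)² + 6*(-5))*(-259) = -11/7 + (-112 + 25 - 30)*(-259) = -11/7 - 117*(-259) = -11/7 + 30303 = 212110/7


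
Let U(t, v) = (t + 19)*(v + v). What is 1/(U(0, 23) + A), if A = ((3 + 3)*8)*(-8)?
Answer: 1/490 ≈ 0.0020408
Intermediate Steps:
U(t, v) = 2*v*(19 + t) (U(t, v) = (19 + t)*(2*v) = 2*v*(19 + t))
A = -384 (A = (6*8)*(-8) = 48*(-8) = -384)
1/(U(0, 23) + A) = 1/(2*23*(19 + 0) - 384) = 1/(2*23*19 - 384) = 1/(874 - 384) = 1/490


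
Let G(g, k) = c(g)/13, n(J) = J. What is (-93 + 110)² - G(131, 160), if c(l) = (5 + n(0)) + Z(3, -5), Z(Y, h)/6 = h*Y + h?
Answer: 3872/13 ≈ 297.85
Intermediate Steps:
Z(Y, h) = 6*h + 6*Y*h (Z(Y, h) = 6*(h*Y + h) = 6*(Y*h + h) = 6*(h + Y*h) = 6*h + 6*Y*h)
c(l) = -115 (c(l) = (5 + 0) + 6*(-5)*(1 + 3) = 5 + 6*(-5)*4 = 5 - 120 = -115)
G(g, k) = -115/13
(-93 + 110)² - G(131, 160) = (-93 + 110)² - 1*(-115/13) = 17² + 115/13 = 289 + 115/13 = 3872/13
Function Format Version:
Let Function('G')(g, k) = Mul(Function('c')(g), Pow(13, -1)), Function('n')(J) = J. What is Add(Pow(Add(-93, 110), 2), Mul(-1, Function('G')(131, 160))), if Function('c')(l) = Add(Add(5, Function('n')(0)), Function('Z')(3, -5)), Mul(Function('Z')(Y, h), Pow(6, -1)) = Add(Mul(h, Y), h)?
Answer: Rational(3872, 13) ≈ 297.85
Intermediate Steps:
Function('Z')(Y, h) = Add(Mul(6, h), Mul(6, Y, h)) (Function('Z')(Y, h) = Mul(6, Add(Mul(h, Y), h)) = Mul(6, Add(Mul(Y, h), h)) = Mul(6, Add(h, Mul(Y, h))) = Add(Mul(6, h), Mul(6, Y, h)))
Function('c')(l) = -115 (Function('c')(l) = Add(Add(5, 0), Mul(6, -5, Add(1, 3))) = Add(5, Mul(6, -5, 4)) = Add(5, -120) = -115)
Function('G')(g, k) = Rational(-115, 13) (Function('G')(g, k) = Mul(-115, Pow(13, -1)) = Mul(-115, Rational(1, 13)) = Rational(-115, 13))
Add(Pow(Add(-93, 110), 2), Mul(-1, Function('G')(131, 160))) = Add(Pow(Add(-93, 110), 2), Mul(-1, Rational(-115, 13))) = Add(Pow(17, 2), Rational(115, 13)) = Add(289, Rational(115, 13)) = Rational(3872, 13)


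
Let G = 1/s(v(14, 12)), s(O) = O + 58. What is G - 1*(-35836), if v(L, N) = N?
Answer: 2508521/70 ≈ 35836.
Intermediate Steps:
s(O) = 58 + O
G = 1/70 (G = 1/(58 + 12) = 1/70 ≈ 0.014286)
G - 1*(-35836) = 1/70 - 1*(-35836) = 1/70 + 35836 = 2508521/70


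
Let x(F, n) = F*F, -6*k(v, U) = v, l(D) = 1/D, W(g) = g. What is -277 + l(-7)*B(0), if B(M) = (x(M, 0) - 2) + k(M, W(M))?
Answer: -1937/7 ≈ -276.71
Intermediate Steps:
k(v, U) = -v/6
x(F, n) = F²
B(M) = -2 + M² - M/6 (B(M) = (M² - 2) - M/6 = (-2 + M²) - M/6 = -2 + M² - M/6)
-277 + l(-7)*B(0) = -277 + (-2 + 0² - ⅙*0)/(-7) = -277 - (-2 + 0 + 0)/7 = -277 - ⅐*(-2) = -277 + 2/7 = -1937/7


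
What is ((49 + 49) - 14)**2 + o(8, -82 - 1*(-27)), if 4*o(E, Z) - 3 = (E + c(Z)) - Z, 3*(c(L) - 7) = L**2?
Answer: 21979/3 ≈ 7326.3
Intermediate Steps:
c(L) = 7 + L**2/3
o(E, Z) = 5/2 - Z/4 + E/4 + Z**2/12 (o(E, Z) = 3/4 + ((E + (7 + Z**2/3)) - Z)/4 = 3/4 + ((7 + E + Z**2/3) - Z)/4 = 3/4 + (7 + E - Z + Z**2/3)/4 = 3/4 + (7/4 - Z/4 + E/4 + Z**2/12) = 5/2 - Z/4 + E/4 + Z**2/12)
((49 + 49) - 14)**2 + o(8, -82 - 1*(-27)) = ((49 + 49) - 14)**2 + (5/2 - (-82 - 1*(-27))/4 + (1/4)*8 + (-82 - 1*(-27))**2/12) = (98 - 14)**2 + (5/2 - (-82 + 27)/4 + 2 + (-82 + 27)**2/12) = 84**2 + (5/2 - 1/4*(-55) + 2 + (1/12)*(-55)**2) = 7056 + (5/2 + 55/4 + 2 + (1/12)*3025) = 7056 + (5/2 + 55/4 + 2 + 3025/12) = 7056 + 811/3 = 21979/3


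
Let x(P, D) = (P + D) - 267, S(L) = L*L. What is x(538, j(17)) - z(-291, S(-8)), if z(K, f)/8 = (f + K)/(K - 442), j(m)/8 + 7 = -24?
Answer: 15043/733 ≈ 20.523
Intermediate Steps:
S(L) = L**2
j(m) = -248 (j(m) = -56 + 8*(-24) = -56 - 192 = -248)
z(K, f) = 8*(K + f)/(-442 + K) (z(K, f) = 8*((f + K)/(K - 442)) = 8*((K + f)/(-442 + K)) = 8*(K + f)/(-442 + K))
x(P, D) = -267 + D + P (x(P, D) = (D + P) - 267 = -267 + D + P)
x(538, j(17)) - z(-291, S(-8)) = (-267 - 248 + 538) - 8*(-291 + (-8)**2)/(-442 - 291) = 23 - 8*(-291 + 64)/(-733) = 23 - 8*(-1)*(-227)/733 = 23 - 1*1816/733 = 23 - 1816/733 = 15043/733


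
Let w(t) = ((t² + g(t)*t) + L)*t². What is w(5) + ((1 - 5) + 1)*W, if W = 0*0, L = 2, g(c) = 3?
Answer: 1050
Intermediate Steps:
W = 0
w(t) = t²*(2 + t² + 3*t) (w(t) = ((t² + 3*t) + 2)*t² = (2 + t² + 3*t)*t² = t²*(2 + t² + 3*t))
w(5) + ((1 - 5) + 1)*W = 5²*(2 + 5² + 3*5) + ((1 - 5) + 1)*0 = 25*(2 + 25 + 15) + (-4 + 1)*0 = 25*42 - 3*0 = 1050 + 0 = 1050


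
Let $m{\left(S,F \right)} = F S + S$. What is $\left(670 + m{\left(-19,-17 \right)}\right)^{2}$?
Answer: $948676$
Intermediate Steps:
$m{\left(S,F \right)} = S + F S$
$\left(670 + m{\left(-19,-17 \right)}\right)^{2} = \left(670 - 19 \left(1 - 17\right)\right)^{2} = \left(670 - -304\right)^{2} = \left(670 + 304\right)^{2} = 974^{2} = 948676$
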